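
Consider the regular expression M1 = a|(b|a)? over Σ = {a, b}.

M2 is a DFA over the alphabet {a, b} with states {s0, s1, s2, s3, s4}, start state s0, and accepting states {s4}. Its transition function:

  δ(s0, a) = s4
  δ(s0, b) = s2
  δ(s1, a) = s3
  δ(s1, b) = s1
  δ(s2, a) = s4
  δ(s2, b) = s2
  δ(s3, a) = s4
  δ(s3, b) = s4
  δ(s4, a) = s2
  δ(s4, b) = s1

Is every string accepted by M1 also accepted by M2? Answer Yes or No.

The empty string ε is in L(M1) but not in L(M2).
So L(M1) ⊄ L(M2).

No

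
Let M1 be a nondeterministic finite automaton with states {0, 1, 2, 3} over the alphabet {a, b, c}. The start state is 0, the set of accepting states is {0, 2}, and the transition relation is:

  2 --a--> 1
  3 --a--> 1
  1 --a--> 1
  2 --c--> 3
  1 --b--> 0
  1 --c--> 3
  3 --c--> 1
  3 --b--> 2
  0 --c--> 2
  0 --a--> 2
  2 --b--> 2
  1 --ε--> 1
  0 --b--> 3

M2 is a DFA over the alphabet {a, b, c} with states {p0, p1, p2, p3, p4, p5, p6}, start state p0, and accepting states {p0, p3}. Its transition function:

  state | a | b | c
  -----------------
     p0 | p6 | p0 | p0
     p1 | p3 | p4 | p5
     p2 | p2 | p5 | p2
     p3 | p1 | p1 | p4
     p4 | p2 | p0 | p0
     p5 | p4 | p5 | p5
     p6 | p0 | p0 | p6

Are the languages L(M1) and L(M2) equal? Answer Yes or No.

The string a is accepted by M1 but rejected by M2.
So L(M1) ≠ L(M2).

No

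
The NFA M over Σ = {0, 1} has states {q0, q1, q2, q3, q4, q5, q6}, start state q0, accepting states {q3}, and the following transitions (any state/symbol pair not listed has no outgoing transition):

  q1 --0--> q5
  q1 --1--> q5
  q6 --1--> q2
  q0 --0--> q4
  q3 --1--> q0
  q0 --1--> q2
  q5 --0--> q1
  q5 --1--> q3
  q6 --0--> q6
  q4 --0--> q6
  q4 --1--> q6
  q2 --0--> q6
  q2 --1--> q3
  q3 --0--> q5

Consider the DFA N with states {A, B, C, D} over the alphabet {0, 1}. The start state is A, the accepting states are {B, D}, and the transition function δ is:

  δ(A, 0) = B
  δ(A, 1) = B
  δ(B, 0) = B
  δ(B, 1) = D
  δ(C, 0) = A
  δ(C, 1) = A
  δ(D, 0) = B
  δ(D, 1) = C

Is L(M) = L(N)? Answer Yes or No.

No

The string 0011 is accepted by M but rejected by N.
So L(M) ≠ L(N).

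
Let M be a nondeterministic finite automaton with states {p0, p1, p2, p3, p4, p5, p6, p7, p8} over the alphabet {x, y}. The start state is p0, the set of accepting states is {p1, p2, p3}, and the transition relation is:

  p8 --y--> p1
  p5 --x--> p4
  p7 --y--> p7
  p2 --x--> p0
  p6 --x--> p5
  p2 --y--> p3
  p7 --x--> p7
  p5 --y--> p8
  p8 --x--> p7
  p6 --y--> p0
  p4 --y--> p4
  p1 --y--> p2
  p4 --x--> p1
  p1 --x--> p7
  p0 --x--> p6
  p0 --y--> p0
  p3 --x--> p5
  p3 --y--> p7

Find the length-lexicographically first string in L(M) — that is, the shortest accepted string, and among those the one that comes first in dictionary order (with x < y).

xxxx

A breadth-first search from p0 reaches an accepting state first via the path p0 → p6 → p5 → p4 → p1 on input xxxx.
No string of length < 4 is accepted (BFS exhausts all shorter strings without reaching an accepting state), and xxxx is the lexicographically least accepting string of length 4.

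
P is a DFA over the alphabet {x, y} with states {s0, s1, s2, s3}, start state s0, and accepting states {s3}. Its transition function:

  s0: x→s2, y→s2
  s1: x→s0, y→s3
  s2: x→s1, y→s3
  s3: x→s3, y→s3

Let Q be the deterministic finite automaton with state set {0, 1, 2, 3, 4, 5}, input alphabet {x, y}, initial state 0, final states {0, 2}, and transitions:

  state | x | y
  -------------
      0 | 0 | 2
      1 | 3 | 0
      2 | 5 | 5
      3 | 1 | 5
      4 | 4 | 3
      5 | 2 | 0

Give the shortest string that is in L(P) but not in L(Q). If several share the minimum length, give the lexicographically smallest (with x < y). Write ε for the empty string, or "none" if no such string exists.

The string yy is accepted by P but not by Q.
No shorter string lies in the difference, and yy is the lexicographically first length-2 string in L(P) \ L(Q).

yy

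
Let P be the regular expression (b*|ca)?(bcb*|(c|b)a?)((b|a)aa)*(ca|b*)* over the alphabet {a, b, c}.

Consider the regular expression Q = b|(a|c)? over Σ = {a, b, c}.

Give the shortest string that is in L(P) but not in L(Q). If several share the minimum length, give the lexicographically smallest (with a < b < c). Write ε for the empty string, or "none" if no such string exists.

The string ba is accepted by P but not by Q.
No shorter string lies in the difference, and ba is the lexicographically first length-2 string in L(P) \ L(Q).

ba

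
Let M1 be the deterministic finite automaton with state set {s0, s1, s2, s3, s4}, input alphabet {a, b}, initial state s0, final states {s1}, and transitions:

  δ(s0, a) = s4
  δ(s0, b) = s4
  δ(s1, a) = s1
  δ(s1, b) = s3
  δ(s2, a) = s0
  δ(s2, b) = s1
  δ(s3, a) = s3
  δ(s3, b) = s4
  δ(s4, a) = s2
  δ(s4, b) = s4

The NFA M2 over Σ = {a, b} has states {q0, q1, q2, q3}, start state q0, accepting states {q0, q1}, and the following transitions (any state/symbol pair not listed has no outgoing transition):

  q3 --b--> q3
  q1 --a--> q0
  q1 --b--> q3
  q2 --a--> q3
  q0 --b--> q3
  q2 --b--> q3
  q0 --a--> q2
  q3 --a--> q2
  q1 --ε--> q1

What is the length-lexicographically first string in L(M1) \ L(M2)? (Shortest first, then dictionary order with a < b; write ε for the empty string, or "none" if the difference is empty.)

The string aab is accepted by M1 but not by M2.
No shorter string lies in the difference, and aab is the lexicographically first length-3 string in L(M1) \ L(M2).

aab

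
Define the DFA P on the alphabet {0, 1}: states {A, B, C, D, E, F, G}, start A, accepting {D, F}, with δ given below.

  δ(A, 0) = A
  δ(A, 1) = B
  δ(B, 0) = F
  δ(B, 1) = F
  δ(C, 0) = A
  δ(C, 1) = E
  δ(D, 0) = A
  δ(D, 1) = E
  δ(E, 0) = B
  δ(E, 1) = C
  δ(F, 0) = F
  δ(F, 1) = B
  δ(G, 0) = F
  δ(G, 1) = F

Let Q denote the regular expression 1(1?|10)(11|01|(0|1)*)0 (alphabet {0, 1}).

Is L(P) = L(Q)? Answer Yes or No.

The string 11 is accepted by P but rejected by Q.
So L(P) ≠ L(Q).

No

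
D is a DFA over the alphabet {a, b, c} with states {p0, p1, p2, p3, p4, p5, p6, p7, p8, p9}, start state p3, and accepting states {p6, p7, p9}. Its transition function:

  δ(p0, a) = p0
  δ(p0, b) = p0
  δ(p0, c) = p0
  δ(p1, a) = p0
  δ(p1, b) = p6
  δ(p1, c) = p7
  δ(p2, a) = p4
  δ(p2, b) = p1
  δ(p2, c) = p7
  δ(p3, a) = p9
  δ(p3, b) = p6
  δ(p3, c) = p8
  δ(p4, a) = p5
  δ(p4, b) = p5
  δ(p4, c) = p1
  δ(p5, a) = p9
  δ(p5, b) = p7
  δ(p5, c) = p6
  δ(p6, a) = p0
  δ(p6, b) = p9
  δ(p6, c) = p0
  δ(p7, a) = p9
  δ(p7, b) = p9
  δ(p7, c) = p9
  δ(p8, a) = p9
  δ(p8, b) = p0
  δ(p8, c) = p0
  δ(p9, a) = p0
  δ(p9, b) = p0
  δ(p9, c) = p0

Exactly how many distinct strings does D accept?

The useful subgraph on states {p3, p6, p8, p9} is acyclic, so L(D) is finite; the longest accepting path visits 3 useful states, giving maximum string length 2.
Counting accepting paths from p3 by length: 2 of length 1, 2 of length 2. Total 4.

4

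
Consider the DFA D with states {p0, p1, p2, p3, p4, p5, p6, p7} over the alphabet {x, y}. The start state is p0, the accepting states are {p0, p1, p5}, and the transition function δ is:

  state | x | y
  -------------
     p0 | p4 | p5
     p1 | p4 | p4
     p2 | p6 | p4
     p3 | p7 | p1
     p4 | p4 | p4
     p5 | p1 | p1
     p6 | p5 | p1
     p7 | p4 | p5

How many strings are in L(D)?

The useful subgraph on states {p0, p1, p5} is acyclic, so L(D) is finite; the longest accepting path visits 3 useful states, giving maximum string length 2.
Counting accepting paths from p0 by length: 1 of length 0, 1 of length 1, 2 of length 2. Total 4.

4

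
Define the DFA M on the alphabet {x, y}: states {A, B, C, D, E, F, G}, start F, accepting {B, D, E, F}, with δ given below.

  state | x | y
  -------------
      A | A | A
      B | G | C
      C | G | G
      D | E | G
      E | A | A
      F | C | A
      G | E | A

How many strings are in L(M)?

3

The useful subgraph on states {C, E, F, G} is acyclic, so L(M) is finite; the longest accepting path visits 4 useful states, giving maximum string length 3.
Counting accepting paths from F by length: 1 of length 0, 2 of length 3. Total 3.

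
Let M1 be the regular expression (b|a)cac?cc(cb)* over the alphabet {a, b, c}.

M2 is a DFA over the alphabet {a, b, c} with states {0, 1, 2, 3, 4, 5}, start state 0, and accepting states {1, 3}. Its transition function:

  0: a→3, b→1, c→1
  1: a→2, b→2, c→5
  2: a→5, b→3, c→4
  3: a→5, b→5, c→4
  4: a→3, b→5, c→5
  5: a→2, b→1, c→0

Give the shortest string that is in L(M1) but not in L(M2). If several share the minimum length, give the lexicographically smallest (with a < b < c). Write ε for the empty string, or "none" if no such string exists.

acacc

The string acacc is accepted by M1 but not by M2.
No shorter string lies in the difference, and acacc is the lexicographically first length-5 string in L(M1) \ L(M2).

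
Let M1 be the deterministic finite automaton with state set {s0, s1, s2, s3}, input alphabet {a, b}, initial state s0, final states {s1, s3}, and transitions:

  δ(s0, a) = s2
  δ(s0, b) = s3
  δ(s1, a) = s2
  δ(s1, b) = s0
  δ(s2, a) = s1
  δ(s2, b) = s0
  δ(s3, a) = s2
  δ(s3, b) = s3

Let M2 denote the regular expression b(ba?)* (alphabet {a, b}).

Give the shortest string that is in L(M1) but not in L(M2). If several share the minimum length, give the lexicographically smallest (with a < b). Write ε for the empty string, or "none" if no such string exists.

aa

The string aa is accepted by M1 but not by M2.
No shorter string lies in the difference, and aa is the lexicographically first length-2 string in L(M1) \ L(M2).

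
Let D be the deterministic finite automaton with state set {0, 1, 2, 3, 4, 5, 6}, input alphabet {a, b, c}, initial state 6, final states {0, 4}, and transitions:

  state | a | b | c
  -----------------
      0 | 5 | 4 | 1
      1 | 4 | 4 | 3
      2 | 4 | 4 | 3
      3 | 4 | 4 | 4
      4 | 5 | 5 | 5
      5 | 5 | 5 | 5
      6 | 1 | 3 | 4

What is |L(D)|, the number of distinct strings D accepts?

The useful subgraph on states {1, 3, 4, 6} is acyclic, so L(D) is finite; the longest accepting path visits 4 useful states, giving maximum string length 3.
Counting accepting paths from 6 by length: 1 of length 1, 5 of length 2, 3 of length 3. Total 9.

9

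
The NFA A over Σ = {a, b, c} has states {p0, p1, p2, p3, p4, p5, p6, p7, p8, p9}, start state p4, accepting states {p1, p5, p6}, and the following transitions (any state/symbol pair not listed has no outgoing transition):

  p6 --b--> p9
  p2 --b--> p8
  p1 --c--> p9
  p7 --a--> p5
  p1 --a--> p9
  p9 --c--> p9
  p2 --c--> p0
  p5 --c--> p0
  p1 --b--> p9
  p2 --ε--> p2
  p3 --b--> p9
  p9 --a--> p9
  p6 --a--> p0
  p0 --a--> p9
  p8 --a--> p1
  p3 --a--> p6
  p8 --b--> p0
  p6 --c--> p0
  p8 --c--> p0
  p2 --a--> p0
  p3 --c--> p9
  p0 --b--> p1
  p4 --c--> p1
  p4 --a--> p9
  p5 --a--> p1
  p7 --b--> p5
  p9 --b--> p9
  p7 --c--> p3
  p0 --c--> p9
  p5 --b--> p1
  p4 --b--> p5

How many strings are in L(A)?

5

The useful subgraph on states {p0, p1, p4, p5} is acyclic, so L(A) is finite; the longest accepting path visits 4 useful states, giving maximum string length 3.
Counting accepting paths from p4 by length: 2 of length 1, 2 of length 2, 1 of length 3. Total 5.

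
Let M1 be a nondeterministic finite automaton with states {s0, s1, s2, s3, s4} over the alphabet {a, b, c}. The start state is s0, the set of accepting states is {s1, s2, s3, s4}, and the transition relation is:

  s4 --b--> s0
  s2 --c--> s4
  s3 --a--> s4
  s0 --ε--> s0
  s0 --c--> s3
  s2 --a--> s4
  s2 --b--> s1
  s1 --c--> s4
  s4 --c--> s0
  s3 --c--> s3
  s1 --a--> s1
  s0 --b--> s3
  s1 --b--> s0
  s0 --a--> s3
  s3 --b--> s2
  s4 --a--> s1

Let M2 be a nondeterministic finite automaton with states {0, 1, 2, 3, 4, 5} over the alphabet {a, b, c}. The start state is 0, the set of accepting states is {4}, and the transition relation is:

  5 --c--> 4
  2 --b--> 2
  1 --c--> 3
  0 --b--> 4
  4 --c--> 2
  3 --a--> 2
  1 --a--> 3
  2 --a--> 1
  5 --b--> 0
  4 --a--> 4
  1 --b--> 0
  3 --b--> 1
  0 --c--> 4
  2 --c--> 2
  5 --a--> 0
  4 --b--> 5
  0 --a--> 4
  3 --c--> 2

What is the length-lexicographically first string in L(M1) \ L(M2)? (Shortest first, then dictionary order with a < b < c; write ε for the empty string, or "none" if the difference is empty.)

The string ab is accepted by M1 but not by M2.
No shorter string lies in the difference, and ab is the lexicographically first length-2 string in L(M1) \ L(M2).

ab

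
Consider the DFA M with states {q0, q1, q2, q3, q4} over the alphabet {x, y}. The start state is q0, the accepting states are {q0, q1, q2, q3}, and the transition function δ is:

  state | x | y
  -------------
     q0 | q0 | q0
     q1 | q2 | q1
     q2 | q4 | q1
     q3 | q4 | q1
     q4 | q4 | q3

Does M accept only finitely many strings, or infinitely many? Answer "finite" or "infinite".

State q0 is reachable from the start and can reach an accepting state, and it lies on the cycle q0 → q0.
Traversing that cycle any number of times yields accepted strings of unbounded length, so the language is infinite.

infinite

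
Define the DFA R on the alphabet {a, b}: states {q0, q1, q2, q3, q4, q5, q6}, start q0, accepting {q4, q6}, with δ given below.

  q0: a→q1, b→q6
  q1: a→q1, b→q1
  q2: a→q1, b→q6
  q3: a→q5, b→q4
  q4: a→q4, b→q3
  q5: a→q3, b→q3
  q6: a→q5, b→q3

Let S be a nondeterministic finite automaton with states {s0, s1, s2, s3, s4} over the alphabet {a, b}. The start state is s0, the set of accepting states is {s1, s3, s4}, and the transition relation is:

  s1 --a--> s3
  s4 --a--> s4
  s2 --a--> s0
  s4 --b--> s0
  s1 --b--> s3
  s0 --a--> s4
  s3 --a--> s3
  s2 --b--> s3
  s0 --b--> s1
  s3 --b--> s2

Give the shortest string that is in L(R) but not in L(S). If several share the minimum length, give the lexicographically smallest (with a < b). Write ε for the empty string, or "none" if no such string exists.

bbb

The string bbb is accepted by R but not by S.
No shorter string lies in the difference, and bbb is the lexicographically first length-3 string in L(R) \ L(S).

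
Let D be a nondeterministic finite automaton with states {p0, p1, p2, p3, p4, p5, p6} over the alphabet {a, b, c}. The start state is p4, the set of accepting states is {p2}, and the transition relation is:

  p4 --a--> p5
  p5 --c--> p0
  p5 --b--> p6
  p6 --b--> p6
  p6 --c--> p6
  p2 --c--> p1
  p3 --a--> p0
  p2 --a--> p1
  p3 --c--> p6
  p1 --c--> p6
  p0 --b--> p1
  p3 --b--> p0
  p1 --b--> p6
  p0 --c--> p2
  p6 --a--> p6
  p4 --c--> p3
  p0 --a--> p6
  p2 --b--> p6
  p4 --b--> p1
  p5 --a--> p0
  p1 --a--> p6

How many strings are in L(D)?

The useful subgraph on states {p0, p2, p3, p4, p5} is acyclic, so L(D) is finite; the longest accepting path visits 4 useful states, giving maximum string length 3.
Counting accepting paths from p4 by length: 4 of length 3. Total 4.

4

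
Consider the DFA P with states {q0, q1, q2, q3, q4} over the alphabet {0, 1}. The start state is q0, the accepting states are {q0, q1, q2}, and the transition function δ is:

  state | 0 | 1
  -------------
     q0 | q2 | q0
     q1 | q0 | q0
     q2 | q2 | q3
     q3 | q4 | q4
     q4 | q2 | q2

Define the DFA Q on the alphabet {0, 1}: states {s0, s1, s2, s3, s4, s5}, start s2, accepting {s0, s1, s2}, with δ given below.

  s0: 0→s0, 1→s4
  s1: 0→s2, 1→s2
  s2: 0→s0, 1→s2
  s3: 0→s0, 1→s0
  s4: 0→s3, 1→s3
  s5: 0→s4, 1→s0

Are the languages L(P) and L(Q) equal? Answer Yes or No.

Exploring the product automaton P × Q from the start pair (q0, s2), following both machines on each input symbol, reaches 4 state pairs: (q0, s2), (q2, s0), (q3, s4), (q4, s3).
P accepts in {q0, q1, q2} and Q accepts in {s0, s1, s2}. In every reachable pair the two components are either both accepting — (q0, s2), (q2, s0) — or both non-accepting, so no string is accepted by exactly one of the machines: L(P) \ L(Q) and L(Q) \ L(P) are both empty.
Hence every string is accepted by P iff it is accepted by Q, and the two languages coincide.

Yes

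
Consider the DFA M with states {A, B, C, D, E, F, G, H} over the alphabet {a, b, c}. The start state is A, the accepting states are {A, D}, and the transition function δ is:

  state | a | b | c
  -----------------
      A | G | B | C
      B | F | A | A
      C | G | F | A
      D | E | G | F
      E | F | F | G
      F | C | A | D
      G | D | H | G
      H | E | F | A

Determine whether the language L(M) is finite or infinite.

State A is reachable from the start and can reach an accepting state, and it lies on the cycle A → B → A.
Traversing that cycle any number of times yields accepted strings of unbounded length, so the language is infinite.

infinite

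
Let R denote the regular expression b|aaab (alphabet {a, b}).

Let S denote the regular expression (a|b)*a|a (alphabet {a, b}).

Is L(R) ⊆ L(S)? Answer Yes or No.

The string b is in L(R) but not in L(S).
So L(R) ⊄ L(S).

No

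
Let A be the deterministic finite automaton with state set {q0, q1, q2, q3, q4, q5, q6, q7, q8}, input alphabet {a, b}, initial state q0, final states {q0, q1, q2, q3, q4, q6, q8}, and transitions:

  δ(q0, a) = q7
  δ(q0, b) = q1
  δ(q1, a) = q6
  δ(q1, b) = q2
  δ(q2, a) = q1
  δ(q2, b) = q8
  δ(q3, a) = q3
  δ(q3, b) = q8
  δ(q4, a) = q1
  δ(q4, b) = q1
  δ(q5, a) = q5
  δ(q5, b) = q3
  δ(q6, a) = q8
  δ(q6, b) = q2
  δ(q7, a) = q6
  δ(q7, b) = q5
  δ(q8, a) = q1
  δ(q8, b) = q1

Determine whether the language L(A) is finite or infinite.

State q1 is reachable from the start and can reach an accepting state, and it lies on the cycle q1 → q2 → q8 → q1.
Traversing that cycle any number of times yields accepted strings of unbounded length, so the language is infinite.

infinite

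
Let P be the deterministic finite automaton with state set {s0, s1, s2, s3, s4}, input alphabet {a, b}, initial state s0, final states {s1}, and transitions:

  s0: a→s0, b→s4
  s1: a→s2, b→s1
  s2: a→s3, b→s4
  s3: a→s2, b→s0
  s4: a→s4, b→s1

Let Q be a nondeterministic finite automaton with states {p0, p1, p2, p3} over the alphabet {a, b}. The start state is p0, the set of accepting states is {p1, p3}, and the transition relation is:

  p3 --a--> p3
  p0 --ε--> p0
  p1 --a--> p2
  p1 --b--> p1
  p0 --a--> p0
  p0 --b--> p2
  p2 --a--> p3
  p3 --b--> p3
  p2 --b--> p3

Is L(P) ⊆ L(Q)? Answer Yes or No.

Exploring the product automaton P × Q from the start pair (s0, p0), following both machines on each input symbol, reaches 7 state pairs: (s0, p0), (s4, p2), (s4, p3), (s1, p3), (s2, p3), (s3, p3), (s0, p3).
P accepts in {s1} and Q accepts in {p1, p3}. The reachable pairs whose P-component is accepting are (s1, p3); in each of them the Q-component is accepting too, so the product for L(P) \ L(Q) (P-component accepting, Q-component rejecting) has no reachable accepting pair and the difference is empty.
Hence every string in L(P) is also in L(Q).

Yes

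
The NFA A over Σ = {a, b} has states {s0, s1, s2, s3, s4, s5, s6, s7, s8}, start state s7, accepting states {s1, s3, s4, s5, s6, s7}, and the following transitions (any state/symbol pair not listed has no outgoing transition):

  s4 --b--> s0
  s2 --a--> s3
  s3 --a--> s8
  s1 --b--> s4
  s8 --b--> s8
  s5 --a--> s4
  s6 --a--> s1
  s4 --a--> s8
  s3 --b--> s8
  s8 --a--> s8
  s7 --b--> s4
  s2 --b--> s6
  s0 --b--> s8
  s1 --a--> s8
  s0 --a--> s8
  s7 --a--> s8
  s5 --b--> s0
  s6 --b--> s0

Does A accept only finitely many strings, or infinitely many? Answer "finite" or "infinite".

finite

The useful states (reachable from s7 and able to reach an accepting state) are {s4, s7}.
Restricted to these states the transition graph has no cycle, so every accepting path has bounded length and L is finite.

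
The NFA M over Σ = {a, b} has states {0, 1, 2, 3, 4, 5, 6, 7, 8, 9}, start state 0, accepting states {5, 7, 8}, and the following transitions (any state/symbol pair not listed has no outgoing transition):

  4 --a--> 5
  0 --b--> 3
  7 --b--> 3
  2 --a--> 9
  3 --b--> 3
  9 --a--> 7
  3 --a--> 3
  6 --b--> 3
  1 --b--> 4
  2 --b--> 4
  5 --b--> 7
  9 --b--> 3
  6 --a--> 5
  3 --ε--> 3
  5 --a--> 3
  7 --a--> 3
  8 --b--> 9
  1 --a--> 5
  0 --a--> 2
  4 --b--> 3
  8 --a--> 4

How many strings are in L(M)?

The useful subgraph on states {0, 2, 4, 5, 7, 9} is acyclic, so L(M) is finite; the longest accepting path visits 5 useful states, giving maximum string length 4.
Counting accepting paths from 0 by length: 2 of length 3, 1 of length 4. Total 3.

3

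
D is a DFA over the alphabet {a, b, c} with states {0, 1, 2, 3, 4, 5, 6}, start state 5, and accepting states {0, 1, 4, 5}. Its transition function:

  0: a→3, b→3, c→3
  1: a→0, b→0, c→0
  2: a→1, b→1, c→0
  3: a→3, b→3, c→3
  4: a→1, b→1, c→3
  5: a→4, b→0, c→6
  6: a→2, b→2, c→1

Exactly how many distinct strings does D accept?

The useful subgraph on states {0, 1, 2, 4, 5, 6} is acyclic, so L(D) is finite; the longest accepting path visits 5 useful states, giving maximum string length 4.
Counting accepting paths from 5 by length: 1 of length 0, 2 of length 1, 3 of length 2, 15 of length 3, 12 of length 4. Total 33.

33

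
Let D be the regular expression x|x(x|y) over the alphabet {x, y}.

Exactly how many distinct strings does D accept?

The expression has no Kleene star, so L(D) is finite. Expanding the alternatives gives {x, xx, xy}.
That is 1 of length 1, 2 of length 2: 3 strings in all.

3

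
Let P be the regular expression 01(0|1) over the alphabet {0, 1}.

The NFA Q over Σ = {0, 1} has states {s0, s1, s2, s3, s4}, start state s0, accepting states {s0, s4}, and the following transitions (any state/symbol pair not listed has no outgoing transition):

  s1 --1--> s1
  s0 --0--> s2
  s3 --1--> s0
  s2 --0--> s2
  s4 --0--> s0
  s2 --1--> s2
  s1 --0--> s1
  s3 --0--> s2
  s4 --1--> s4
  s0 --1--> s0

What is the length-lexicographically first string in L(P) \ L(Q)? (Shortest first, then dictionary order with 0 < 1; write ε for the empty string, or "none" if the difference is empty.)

The string 010 is accepted by P but not by Q.
No shorter string lies in the difference, and 010 is the lexicographically first length-3 string in L(P) \ L(Q).

010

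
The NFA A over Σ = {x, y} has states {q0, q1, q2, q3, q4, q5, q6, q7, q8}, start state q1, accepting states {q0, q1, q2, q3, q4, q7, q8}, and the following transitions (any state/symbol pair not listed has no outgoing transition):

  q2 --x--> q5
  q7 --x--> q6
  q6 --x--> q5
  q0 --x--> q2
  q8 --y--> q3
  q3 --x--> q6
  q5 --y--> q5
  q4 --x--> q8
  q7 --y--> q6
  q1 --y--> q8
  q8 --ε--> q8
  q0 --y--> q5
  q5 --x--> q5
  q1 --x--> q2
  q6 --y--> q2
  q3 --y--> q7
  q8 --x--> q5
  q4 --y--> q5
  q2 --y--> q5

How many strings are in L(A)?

The useful subgraph on states {q1, q2, q3, q6, q7, q8} is acyclic, so L(A) is finite; the longest accepting path visits 6 useful states, giving maximum string length 5.
Counting accepting paths from q1 by length: 1 of length 0, 2 of length 1, 1 of length 2, 1 of length 3, 1 of length 4, 2 of length 5. Total 8.

8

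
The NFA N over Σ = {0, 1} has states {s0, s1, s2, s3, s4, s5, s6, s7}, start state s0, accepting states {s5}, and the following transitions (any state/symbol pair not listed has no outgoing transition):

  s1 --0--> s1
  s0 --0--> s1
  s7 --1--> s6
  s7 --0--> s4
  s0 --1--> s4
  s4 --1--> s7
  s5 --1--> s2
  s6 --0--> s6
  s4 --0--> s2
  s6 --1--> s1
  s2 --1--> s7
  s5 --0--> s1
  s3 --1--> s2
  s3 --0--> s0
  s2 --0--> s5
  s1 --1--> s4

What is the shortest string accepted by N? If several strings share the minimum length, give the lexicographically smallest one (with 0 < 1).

A breadth-first search from s0 reaches an accepting state first via the path s0 → s4 → s2 → s5 on input 100.
No string of length < 3 is accepted (BFS exhausts all shorter strings without reaching an accepting state), and 100 is the lexicographically least accepting string of length 3.

100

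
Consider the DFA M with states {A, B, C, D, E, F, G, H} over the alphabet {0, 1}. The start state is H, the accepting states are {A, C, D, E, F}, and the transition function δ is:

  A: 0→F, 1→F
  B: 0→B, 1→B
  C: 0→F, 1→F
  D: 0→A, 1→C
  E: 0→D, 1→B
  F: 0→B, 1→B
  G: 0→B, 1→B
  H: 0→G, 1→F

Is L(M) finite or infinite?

The useful states (reachable from H and able to reach an accepting state) are {F, H}.
Restricted to these states the transition graph has no cycle, so every accepting path has bounded length and L is finite.

finite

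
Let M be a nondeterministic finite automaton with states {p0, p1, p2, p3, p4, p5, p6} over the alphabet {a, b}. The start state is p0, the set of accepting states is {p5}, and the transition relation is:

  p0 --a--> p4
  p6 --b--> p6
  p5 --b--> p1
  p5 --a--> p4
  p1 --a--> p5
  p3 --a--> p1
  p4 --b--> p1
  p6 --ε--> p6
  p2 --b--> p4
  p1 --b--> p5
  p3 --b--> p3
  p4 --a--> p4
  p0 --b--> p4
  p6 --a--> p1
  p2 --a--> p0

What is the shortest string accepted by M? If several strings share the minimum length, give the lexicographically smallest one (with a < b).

A breadth-first search from p0 reaches an accepting state first via the path p0 → p4 → p1 → p5 on input aba.
No string of length < 3 is accepted (BFS exhausts all shorter strings without reaching an accepting state), and aba is the lexicographically least accepting string of length 3.

aba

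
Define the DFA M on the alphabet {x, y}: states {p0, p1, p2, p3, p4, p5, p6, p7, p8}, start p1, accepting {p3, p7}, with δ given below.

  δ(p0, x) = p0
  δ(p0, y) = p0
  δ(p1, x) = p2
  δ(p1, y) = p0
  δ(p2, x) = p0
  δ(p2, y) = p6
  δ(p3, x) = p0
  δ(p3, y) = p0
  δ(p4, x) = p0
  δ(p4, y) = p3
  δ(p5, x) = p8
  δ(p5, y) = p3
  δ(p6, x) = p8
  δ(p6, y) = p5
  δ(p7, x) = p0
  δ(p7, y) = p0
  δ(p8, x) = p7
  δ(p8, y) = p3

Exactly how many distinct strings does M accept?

5

The useful subgraph on states {p1, p2, p3, p5, p6, p7, p8} is acyclic, so L(M) is finite; the longest accepting path visits 6 useful states, giving maximum string length 5.
Counting accepting paths from p1 by length: 3 of length 4, 2 of length 5. Total 5.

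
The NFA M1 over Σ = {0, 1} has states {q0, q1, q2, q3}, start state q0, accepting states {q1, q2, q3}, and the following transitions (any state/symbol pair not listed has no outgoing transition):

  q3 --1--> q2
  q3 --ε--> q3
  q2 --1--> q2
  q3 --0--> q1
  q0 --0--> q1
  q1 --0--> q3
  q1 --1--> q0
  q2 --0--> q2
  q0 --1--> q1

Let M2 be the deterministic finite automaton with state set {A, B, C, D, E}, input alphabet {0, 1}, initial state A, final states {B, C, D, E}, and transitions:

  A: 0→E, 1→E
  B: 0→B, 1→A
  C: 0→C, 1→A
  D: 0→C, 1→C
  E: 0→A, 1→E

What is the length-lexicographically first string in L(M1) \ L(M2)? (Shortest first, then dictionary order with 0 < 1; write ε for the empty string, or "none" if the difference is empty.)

00

The string 00 is accepted by M1 but not by M2.
No shorter string lies in the difference, and 00 is the lexicographically first length-2 string in L(M1) \ L(M2).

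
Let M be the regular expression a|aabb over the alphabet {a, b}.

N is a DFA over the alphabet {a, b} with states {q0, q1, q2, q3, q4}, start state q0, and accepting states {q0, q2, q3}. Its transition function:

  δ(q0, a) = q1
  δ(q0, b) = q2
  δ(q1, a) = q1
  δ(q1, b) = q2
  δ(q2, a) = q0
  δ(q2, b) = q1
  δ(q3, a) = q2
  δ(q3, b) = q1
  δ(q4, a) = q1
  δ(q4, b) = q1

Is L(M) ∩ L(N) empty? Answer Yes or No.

Converting the expression M to a DFA (subset construction, then merging equivalent states) gives the minimal DFA with states {m0, m1, m2, m3, m4, m5}, start state m0, accepting states {m1, m5} and transitions m0: a→m1, b→m2; m1: a→m3, b→m2; m2: a→m2, b→m2; m3: a→m2, b→m4; m4: a→m2, b→m5; m5: a→m2, b→m2.
Exploring the product automaton M × N from the start pair (m0, q0), following both machines on each input symbol, reaches 8 state pairs: (m0, q0), (m1, q1), (m2, q2), (m3, q1), (m2, q0), (m2, q1), (m4, q2), (m5, q1).
M accepts in {m1, m5} and N accepts in {q0, q2, q3}; no reachable pair has both components accepting, so no string drives both machines to acceptance simultaneously and L(M) ∩ L(N) = ∅.
So no string is accepted by both, and the intersection is empty.

Yes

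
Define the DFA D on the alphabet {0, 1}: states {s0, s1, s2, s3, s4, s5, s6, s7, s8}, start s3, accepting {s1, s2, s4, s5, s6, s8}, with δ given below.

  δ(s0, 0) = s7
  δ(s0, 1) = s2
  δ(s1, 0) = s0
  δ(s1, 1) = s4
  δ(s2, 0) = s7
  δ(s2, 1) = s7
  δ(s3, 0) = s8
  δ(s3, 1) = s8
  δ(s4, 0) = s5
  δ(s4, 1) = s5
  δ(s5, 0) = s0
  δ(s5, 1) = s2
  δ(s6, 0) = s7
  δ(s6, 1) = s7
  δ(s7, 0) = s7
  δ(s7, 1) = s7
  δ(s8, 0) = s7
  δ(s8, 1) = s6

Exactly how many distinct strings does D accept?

4

The useful subgraph on states {s3, s6, s8} is acyclic, so L(D) is finite; the longest accepting path visits 3 useful states, giving maximum string length 2.
Counting accepting paths from s3 by length: 2 of length 1, 2 of length 2. Total 4.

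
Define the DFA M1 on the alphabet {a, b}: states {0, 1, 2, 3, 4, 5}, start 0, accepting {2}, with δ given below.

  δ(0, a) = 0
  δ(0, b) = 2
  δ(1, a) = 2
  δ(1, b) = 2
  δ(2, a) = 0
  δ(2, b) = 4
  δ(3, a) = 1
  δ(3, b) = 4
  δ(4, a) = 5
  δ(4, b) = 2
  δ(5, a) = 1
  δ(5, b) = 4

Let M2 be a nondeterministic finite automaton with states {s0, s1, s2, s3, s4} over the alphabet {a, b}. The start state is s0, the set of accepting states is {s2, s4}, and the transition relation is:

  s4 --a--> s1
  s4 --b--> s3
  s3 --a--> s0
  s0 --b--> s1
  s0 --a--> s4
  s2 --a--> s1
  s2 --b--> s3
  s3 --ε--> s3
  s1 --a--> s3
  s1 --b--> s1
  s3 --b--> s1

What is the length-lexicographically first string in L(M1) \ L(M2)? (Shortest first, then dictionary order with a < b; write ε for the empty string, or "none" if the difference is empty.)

b

The string b is accepted by M1 but not by M2.
No shorter string lies in the difference, and b is the lexicographically first length-1 string in L(M1) \ L(M2).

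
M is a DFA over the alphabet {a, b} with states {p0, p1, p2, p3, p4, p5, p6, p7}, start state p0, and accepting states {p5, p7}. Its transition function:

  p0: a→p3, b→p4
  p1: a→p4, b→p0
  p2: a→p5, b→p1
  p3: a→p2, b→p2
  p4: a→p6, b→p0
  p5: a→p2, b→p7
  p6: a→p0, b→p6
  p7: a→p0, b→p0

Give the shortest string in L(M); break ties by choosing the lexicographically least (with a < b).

aaa

A breadth-first search from p0 reaches an accepting state first via the path p0 → p3 → p2 → p5 on input aaa.
No string of length < 3 is accepted (BFS exhausts all shorter strings without reaching an accepting state), and aaa is the lexicographically least accepting string of length 3.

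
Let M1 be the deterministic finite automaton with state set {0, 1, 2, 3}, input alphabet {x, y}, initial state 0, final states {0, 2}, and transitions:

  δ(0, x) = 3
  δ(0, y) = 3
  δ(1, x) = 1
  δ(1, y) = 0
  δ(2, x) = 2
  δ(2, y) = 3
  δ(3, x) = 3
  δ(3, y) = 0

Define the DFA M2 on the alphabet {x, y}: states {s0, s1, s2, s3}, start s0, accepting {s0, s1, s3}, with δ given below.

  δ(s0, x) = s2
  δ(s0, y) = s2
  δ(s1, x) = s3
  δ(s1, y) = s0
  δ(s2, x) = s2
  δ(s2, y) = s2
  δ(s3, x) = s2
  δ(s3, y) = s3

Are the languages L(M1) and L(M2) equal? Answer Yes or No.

No

The string xy is accepted by M1 but rejected by M2.
So L(M1) ≠ L(M2).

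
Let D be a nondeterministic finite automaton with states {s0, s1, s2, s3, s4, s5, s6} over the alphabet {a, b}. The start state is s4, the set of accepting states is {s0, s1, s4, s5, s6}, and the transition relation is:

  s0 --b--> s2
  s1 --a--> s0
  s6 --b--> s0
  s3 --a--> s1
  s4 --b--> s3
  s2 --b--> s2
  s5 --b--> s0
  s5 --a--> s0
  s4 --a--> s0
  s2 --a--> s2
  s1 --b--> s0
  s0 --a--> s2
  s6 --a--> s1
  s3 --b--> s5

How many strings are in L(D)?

8

The useful subgraph on states {s0, s1, s3, s4, s5} is acyclic, so L(D) is finite; the longest accepting path visits 4 useful states, giving maximum string length 3.
Counting accepting paths from s4 by length: 1 of length 0, 1 of length 1, 2 of length 2, 4 of length 3. Total 8.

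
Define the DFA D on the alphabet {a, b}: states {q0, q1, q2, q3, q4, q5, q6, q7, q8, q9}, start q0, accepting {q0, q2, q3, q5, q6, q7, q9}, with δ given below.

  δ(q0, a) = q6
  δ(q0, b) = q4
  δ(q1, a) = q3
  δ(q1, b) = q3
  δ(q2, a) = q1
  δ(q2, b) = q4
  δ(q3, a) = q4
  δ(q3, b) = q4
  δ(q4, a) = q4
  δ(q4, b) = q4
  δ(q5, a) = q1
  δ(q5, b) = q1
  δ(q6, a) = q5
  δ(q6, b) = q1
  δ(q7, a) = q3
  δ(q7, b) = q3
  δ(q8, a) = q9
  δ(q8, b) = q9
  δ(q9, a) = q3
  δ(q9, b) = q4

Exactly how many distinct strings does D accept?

The useful subgraph on states {q0, q1, q3, q5, q6} is acyclic, so L(D) is finite; the longest accepting path visits 5 useful states, giving maximum string length 4.
Counting accepting paths from q0 by length: 1 of length 0, 1 of length 1, 1 of length 2, 2 of length 3, 4 of length 4. Total 9.

9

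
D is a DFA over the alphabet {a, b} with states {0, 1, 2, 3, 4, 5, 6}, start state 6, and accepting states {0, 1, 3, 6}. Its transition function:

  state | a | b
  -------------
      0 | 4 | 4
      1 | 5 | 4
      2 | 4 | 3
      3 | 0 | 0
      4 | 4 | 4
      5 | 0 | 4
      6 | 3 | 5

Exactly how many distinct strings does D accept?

The useful subgraph on states {0, 3, 5, 6} is acyclic, so L(D) is finite; the longest accepting path visits 3 useful states, giving maximum string length 2.
Counting accepting paths from 6 by length: 1 of length 0, 1 of length 1, 3 of length 2. Total 5.

5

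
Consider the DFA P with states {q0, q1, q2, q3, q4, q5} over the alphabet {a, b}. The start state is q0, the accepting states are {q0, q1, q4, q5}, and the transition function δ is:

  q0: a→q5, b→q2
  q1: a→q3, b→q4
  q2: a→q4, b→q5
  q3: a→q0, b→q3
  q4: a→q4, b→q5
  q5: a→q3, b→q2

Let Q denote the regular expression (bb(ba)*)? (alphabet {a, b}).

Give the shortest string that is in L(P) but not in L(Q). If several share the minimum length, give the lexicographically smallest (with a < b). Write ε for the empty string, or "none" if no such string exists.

The string a is accepted by P but not by Q.
No shorter string lies in the difference, and a is the lexicographically first length-1 string in L(P) \ L(Q).

a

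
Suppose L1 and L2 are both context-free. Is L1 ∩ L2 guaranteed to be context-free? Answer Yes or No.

No

{aⁿbⁿcᵐ : m,n≥0} and {aᵐbⁿcⁿ : m,n≥0} are both context-free, but their intersection {aⁿbⁿcⁿ : n≥0} is not (pumping lemma).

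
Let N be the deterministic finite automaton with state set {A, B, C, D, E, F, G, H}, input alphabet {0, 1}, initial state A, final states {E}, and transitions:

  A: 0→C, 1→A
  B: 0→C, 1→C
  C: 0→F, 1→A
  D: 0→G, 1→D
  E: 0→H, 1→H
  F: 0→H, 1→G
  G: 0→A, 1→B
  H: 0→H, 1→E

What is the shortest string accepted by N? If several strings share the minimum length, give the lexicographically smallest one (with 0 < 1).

A breadth-first search from A reaches an accepting state first via the path A → C → F → H → E on input 0001.
No string of length < 4 is accepted (BFS exhausts all shorter strings without reaching an accepting state), and 0001 is the lexicographically least accepting string of length 4.

0001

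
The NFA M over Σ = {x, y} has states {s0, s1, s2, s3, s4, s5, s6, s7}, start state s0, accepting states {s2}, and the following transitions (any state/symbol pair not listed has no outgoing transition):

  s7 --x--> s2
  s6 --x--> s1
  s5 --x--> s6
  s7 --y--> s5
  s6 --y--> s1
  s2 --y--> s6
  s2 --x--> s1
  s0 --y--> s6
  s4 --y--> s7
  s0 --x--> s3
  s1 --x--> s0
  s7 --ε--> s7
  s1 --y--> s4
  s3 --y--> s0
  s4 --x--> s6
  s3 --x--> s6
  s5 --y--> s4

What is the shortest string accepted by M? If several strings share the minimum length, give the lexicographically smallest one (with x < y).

yxyyx

A breadth-first search from s0 reaches an accepting state first via the path s0 → s6 → s1 → s4 → s7 → s2 on input yxyyx.
No string of length < 5 is accepted (BFS exhausts all shorter strings without reaching an accepting state), and yxyyx is the lexicographically least accepting string of length 5.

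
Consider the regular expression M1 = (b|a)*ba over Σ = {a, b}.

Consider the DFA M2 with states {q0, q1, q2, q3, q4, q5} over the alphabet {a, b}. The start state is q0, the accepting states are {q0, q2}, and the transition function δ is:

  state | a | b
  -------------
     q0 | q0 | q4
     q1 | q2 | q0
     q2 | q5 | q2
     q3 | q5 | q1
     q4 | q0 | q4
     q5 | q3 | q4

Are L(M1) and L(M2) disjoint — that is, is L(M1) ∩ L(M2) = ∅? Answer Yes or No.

No

The string ba is accepted by both M1 and M2.
Hence L(M1) ∩ L(M2) ≠ ∅.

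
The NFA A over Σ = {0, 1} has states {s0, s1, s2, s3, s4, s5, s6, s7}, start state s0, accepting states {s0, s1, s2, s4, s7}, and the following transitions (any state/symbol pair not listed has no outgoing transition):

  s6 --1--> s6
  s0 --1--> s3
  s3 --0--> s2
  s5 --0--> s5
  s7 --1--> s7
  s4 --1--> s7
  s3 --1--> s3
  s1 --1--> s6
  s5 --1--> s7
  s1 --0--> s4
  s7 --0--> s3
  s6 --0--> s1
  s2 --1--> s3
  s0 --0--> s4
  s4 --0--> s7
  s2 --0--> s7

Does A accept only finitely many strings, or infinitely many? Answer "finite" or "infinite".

infinite

State s3 is reachable from the start and can reach an accepting state, and it lies on the cycle s3 → s2 → s3.
Traversing that cycle any number of times yields accepted strings of unbounded length, so the language is infinite.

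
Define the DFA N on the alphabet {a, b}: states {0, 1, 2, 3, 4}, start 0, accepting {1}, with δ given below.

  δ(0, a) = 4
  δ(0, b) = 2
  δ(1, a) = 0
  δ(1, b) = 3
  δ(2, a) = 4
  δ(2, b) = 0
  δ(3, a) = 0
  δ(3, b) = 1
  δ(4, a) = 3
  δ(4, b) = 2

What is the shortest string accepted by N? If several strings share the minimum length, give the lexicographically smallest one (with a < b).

aab

A breadth-first search from 0 reaches an accepting state first via the path 0 → 4 → 3 → 1 on input aab.
No string of length < 3 is accepted (BFS exhausts all shorter strings without reaching an accepting state), and aab is the lexicographically least accepting string of length 3.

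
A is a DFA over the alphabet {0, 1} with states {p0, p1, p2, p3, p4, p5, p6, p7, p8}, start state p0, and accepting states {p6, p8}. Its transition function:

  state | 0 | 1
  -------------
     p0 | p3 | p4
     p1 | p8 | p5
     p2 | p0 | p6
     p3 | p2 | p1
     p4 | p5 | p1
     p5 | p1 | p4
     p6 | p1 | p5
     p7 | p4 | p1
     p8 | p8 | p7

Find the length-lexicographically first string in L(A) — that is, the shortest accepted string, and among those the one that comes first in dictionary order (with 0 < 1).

001

A breadth-first search from p0 reaches an accepting state first via the path p0 → p3 → p2 → p6 on input 001.
No string of length < 3 is accepted (BFS exhausts all shorter strings without reaching an accepting state), and 001 is the lexicographically least accepting string of length 3.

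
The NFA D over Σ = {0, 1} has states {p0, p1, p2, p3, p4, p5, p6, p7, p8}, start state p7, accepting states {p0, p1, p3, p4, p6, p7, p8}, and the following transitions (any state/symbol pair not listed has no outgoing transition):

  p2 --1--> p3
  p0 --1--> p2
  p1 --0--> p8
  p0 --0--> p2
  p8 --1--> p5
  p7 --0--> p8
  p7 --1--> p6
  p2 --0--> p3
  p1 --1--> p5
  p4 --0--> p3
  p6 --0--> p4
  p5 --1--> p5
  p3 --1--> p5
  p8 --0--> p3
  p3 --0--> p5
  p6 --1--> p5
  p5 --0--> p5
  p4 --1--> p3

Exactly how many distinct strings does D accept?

7

The useful subgraph on states {p3, p4, p6, p7, p8} is acyclic, so L(D) is finite; the longest accepting path visits 4 useful states, giving maximum string length 3.
Counting accepting paths from p7 by length: 1 of length 0, 2 of length 1, 2 of length 2, 2 of length 3. Total 7.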